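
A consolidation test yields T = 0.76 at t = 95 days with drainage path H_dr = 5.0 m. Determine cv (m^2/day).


Using cv = T * H_dr^2 / t
H_dr^2 = 5.0^2 = 25.0
cv = 0.76 * 25.0 / 95
cv = 0.2 m^2/day


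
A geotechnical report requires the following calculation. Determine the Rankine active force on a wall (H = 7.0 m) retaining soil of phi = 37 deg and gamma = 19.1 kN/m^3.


Result: 116.32 kN/m

Derivation:
Compute active earth pressure coefficient:
Ka = tan^2(45 - phi/2) = tan^2(26.5) = 0.248584
Compute active force:
Pa = 0.5 * Ka * gamma * H^2
Pa = 0.5 * 0.248584 * 19.1 * 7.0^2
Pa = 116.32 kN/m


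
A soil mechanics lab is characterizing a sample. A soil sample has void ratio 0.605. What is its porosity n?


Result: 0.3769

Derivation:
Using the relation n = e / (1 + e)
n = 0.605 / (1 + 0.605)
n = 0.605 / 1.605
n = 0.3769


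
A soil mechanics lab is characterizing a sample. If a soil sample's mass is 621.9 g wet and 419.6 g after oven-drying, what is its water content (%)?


Result: 48.21 %

Derivation:
Using w = (m_wet - m_dry) / m_dry * 100
m_wet - m_dry = 621.9 - 419.6 = 202.3 g
w = 202.3 / 419.6 * 100
w = 48.21 %


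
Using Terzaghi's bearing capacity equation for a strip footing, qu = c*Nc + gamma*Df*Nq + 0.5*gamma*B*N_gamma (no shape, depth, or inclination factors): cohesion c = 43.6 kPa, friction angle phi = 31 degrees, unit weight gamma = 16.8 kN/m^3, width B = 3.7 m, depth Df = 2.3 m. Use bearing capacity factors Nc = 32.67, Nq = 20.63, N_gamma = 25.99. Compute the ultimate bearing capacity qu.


Result: 3029.32 kPa

Derivation:
Compute qu = c*Nc + gamma*Df*Nq + 0.5*gamma*B*N_gamma
Term 1: 43.6 * 32.67 = 1424.412
Term 2: 16.8 * 2.3 * 20.63 = 797.1432
Term 3: 0.5 * 16.8 * 3.7 * 25.99 = 807.7692
qu = 1424.412 + 797.1432 + 807.7692
qu = 3029.32 kPa


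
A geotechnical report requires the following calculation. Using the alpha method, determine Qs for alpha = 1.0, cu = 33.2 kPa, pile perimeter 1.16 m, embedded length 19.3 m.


Using Qs = alpha * cu * perimeter * L
Qs = 1.0 * 33.2 * 1.16 * 19.3
Qs = 743.28 kN


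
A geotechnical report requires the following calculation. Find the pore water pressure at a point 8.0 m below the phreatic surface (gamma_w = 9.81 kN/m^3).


Result: 78.48 kPa

Derivation:
Using u = gamma_w * h_w
u = 9.81 * 8.0
u = 78.48 kPa


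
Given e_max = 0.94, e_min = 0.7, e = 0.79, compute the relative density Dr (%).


Using Dr = (e_max - e) / (e_max - e_min) * 100
e_max - e = 0.94 - 0.79 = 0.15
e_max - e_min = 0.94 - 0.7 = 0.24
Dr = 0.15 / 0.24 * 100
Dr = 62.5 %


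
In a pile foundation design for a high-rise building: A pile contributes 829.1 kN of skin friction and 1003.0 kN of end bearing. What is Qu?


Using Qu = Qf + Qb
Qu = 829.1 + 1003.0
Qu = 1832.1 kN


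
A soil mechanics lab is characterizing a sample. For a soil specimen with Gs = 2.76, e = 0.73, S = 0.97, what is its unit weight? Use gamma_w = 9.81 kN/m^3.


Result: 19.666 kN/m^3

Derivation:
Using gamma = gamma_w * (Gs + S*e) / (1 + e)
Numerator: Gs + S*e = 2.76 + 0.97*0.73 = 3.4681
Denominator: 1 + e = 1 + 0.73 = 1.73
gamma = 9.81 * 3.4681 / 1.73
gamma = 19.666 kN/m^3


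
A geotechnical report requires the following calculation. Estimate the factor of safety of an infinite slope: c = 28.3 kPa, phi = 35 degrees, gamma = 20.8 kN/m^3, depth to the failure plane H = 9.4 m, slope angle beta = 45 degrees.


Using Fs = c / (gamma*H*sin(beta)*cos(beta)) + tan(phi)/tan(beta)
Cohesion contribution = 28.3 / (20.8*9.4*sin(45)*cos(45))
Cohesion contribution = 0.289484
Friction contribution = tan(35)/tan(45) = 0.700208
Fs = 0.289484 + 0.700208
Fs = 0.99


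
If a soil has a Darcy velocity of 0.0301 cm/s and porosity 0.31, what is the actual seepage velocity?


Using v_s = v_d / n
v_s = 0.0301 / 0.31
v_s = 0.0971 cm/s


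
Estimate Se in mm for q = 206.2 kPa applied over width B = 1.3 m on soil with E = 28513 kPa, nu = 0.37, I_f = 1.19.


Using Se = q * B * (1 - nu^2) * I_f / E
1 - nu^2 = 1 - 0.37^2 = 0.8631
Se = 206.2 * 1.3 * 0.8631 * 1.19 / 28513
Se = 0.009656 m
Convert to mm: Se = 0.009656 * 1000 = 9.656 mm


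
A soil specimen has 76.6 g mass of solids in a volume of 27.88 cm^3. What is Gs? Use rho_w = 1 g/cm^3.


Result: 2.747

Derivation:
Using Gs = m_s / (V_s * rho_w)
Since rho_w = 1 g/cm^3:
Gs = 76.6 / 27.88
Gs = 2.747


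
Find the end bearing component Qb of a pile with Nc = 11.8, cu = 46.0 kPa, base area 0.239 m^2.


Using Qb = Nc * cu * Ab
Qb = 11.8 * 46.0 * 0.239
Qb = 129.73 kN


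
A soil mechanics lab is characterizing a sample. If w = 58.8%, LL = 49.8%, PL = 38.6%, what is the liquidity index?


Result: 1.804

Derivation:
First compute the plasticity index:
PI = LL - PL = 49.8 - 38.6 = 11.2
Then compute the liquidity index:
LI = (w - PL) / PI
LI = (58.8 - 38.6) / 11.2
LI = 1.804


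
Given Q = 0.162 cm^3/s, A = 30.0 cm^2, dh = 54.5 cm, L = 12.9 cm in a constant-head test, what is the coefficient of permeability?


Result: 0.001278 cm/s

Derivation:
Compute hydraulic gradient:
i = dh / L = 54.5 / 12.9 = 4.22481
Then apply Darcy's law:
k = Q / (A * i)
k = 0.162 / (30.0 * 4.22481)
k = 0.162 / 126.744
k = 0.001278 cm/s


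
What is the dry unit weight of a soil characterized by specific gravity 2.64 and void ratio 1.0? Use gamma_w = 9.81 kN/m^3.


Using gamma_d = Gs * gamma_w / (1 + e)
gamma_d = 2.64 * 9.81 / (1 + 1.0)
gamma_d = 2.64 * 9.81 / 2.0
gamma_d = 12.949 kN/m^3


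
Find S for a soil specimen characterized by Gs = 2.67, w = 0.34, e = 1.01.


Using S = Gs * w / e
S = 2.67 * 0.34 / 1.01
S = 0.8988


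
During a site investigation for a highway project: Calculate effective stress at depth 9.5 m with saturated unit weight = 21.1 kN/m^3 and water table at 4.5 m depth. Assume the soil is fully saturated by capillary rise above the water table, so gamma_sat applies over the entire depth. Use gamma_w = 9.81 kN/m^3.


Total stress = gamma_sat * depth
sigma = 21.1 * 9.5 = 200.45 kPa
Pore water pressure u = gamma_w * (depth - d_wt)
u = 9.81 * (9.5 - 4.5) = 49.05 kPa
Effective stress = sigma - u
sigma' = 200.45 - 49.05 = 151.4 kPa


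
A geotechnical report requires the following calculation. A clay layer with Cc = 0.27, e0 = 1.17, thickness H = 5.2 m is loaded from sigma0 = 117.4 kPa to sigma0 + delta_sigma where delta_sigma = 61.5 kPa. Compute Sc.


Result: 0.1184 m

Derivation:
Using Sc = Cc * H / (1 + e0) * log10((sigma0 + delta_sigma) / sigma0)
Stress ratio = (117.4 + 61.5) / 117.4 = 1.52385
log10(1.52385) = 0.182942
Cc * H / (1 + e0) = 0.27 * 5.2 / (1 + 1.17) = 0.647005
Sc = 0.647005 * 0.182942
Sc = 0.1184 m


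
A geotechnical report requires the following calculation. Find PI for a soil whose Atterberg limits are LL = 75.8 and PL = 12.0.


Result: 63.8

Derivation:
Using PI = LL - PL
PI = 75.8 - 12.0
PI = 63.8


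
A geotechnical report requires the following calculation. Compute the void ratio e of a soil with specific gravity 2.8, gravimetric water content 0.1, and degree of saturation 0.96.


Result: 0.2917

Derivation:
Using the relation e = Gs * w / S
e = 2.8 * 0.1 / 0.96
e = 0.2917


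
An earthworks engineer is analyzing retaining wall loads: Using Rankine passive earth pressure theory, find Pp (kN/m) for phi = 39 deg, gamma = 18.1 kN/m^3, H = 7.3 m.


Compute passive earth pressure coefficient:
Kp = tan^2(45 + phi/2) = tan^2(64.5) = 4.395495
Compute passive force:
Pp = 0.5 * Kp * gamma * H^2
Pp = 0.5 * 4.395495 * 18.1 * 7.3^2
Pp = 2119.84 kN/m


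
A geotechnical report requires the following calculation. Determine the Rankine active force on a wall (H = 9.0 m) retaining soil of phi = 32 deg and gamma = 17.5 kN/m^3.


Compute active earth pressure coefficient:
Ka = tan^2(45 - phi/2) = tan^2(29.0) = 0.307259
Compute active force:
Pa = 0.5 * Ka * gamma * H^2
Pa = 0.5 * 0.307259 * 17.5 * 9.0^2
Pa = 217.77 kN/m


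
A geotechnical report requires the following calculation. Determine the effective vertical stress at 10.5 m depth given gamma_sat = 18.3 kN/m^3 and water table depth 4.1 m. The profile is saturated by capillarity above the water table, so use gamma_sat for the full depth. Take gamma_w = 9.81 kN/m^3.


Result: 129.37 kPa

Derivation:
Total stress = gamma_sat * depth
sigma = 18.3 * 10.5 = 192.15 kPa
Pore water pressure u = gamma_w * (depth - d_wt)
u = 9.81 * (10.5 - 4.1) = 62.784 kPa
Effective stress = sigma - u
sigma' = 192.15 - 62.784 = 129.37 kPa


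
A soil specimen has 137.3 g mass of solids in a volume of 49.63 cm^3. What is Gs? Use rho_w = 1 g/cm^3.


Result: 2.766

Derivation:
Using Gs = m_s / (V_s * rho_w)
Since rho_w = 1 g/cm^3:
Gs = 137.3 / 49.63
Gs = 2.766


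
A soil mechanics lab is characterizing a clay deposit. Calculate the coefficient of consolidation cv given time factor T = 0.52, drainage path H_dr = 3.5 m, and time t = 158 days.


Using cv = T * H_dr^2 / t
H_dr^2 = 3.5^2 = 12.25
cv = 0.52 * 12.25 / 158
cv = 0.04032 m^2/day


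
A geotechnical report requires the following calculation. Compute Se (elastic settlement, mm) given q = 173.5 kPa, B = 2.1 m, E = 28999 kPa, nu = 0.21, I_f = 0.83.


Using Se = q * B * (1 - nu^2) * I_f / E
1 - nu^2 = 1 - 0.21^2 = 0.9559
Se = 173.5 * 2.1 * 0.9559 * 0.83 / 28999
Se = 0.009968 m
Convert to mm: Se = 0.009968 * 1000 = 9.968 mm


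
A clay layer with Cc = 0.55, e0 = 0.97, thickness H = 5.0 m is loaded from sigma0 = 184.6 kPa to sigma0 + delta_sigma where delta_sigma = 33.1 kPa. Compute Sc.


Using Sc = Cc * H / (1 + e0) * log10((sigma0 + delta_sigma) / sigma0)
Stress ratio = (184.6 + 33.1) / 184.6 = 1.17931
log10(1.17931) = 0.0716267
Cc * H / (1 + e0) = 0.55 * 5.0 / (1 + 0.97) = 1.39594
Sc = 1.39594 * 0.0716267
Sc = 0.1 m


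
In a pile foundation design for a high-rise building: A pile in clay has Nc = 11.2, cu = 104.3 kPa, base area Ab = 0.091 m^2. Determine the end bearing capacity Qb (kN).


Using Qb = Nc * cu * Ab
Qb = 11.2 * 104.3 * 0.091
Qb = 106.3 kN


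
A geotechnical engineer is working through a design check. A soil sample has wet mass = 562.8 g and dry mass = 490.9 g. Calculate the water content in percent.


Using w = (m_wet - m_dry) / m_dry * 100
m_wet - m_dry = 562.8 - 490.9 = 71.9 g
w = 71.9 / 490.9 * 100
w = 14.65 %


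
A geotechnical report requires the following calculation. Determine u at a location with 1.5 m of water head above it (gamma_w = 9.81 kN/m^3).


Using u = gamma_w * h_w
u = 9.81 * 1.5
u = 14.71 kPa


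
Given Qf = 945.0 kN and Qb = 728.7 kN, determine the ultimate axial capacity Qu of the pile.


Using Qu = Qf + Qb
Qu = 945.0 + 728.7
Qu = 1673.7 kN


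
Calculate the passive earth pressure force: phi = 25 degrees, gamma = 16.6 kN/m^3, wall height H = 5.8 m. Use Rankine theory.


Result: 687.95 kN/m

Derivation:
Compute passive earth pressure coefficient:
Kp = tan^2(45 + phi/2) = tan^2(57.5) = 2.463913
Compute passive force:
Pp = 0.5 * Kp * gamma * H^2
Pp = 0.5 * 2.463913 * 16.6 * 5.8^2
Pp = 687.95 kN/m


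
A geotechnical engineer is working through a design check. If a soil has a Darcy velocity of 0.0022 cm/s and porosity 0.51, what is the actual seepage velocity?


Using v_s = v_d / n
v_s = 0.0022 / 0.51
v_s = 0.00431 cm/s


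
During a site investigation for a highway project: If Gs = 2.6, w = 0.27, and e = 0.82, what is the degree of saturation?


Result: 0.8561

Derivation:
Using S = Gs * w / e
S = 2.6 * 0.27 / 0.82
S = 0.8561


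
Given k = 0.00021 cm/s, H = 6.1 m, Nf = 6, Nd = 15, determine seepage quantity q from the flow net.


Convert k to m/s for unit consistency with H:
k = 0.00021 cm/s = 0.00021 / 100 m/s = 2.1e-06 m/s
Using q = k * H * Nf / Nd
Nf / Nd = 6 / 15 = 0.4
q = 2.1e-06 * 6.1 * 0.4
q = 5.124e-06 m^3/s per m


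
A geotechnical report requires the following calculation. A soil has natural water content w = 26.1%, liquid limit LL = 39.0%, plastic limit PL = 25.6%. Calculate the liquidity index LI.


First compute the plasticity index:
PI = LL - PL = 39.0 - 25.6 = 13.4
Then compute the liquidity index:
LI = (w - PL) / PI
LI = (26.1 - 25.6) / 13.4
LI = 0.037


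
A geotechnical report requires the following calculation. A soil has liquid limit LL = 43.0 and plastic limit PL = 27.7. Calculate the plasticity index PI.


Result: 15.3

Derivation:
Using PI = LL - PL
PI = 43.0 - 27.7
PI = 15.3


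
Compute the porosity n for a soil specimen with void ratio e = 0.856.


Result: 0.4612

Derivation:
Using the relation n = e / (1 + e)
n = 0.856 / (1 + 0.856)
n = 0.856 / 1.856
n = 0.4612


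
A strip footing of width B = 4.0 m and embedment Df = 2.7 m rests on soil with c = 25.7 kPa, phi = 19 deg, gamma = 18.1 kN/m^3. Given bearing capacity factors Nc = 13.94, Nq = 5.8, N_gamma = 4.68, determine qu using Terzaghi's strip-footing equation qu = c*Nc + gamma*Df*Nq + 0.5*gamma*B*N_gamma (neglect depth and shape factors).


Result: 811.12 kPa

Derivation:
Compute qu = c*Nc + gamma*Df*Nq + 0.5*gamma*B*N_gamma
Term 1: 25.7 * 13.94 = 358.258
Term 2: 18.1 * 2.7 * 5.8 = 283.446
Term 3: 0.5 * 18.1 * 4.0 * 4.68 = 169.416
qu = 358.258 + 283.446 + 169.416
qu = 811.12 kPa


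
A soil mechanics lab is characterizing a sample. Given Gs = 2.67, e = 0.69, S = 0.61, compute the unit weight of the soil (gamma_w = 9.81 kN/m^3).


Using gamma = gamma_w * (Gs + S*e) / (1 + e)
Numerator: Gs + S*e = 2.67 + 0.61*0.69 = 3.0909
Denominator: 1 + e = 1 + 0.69 = 1.69
gamma = 9.81 * 3.0909 / 1.69
gamma = 17.942 kN/m^3


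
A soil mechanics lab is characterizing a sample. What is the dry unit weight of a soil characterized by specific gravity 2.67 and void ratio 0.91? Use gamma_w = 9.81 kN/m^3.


Using gamma_d = Gs * gamma_w / (1 + e)
gamma_d = 2.67 * 9.81 / (1 + 0.91)
gamma_d = 2.67 * 9.81 / 1.91
gamma_d = 13.713 kN/m^3


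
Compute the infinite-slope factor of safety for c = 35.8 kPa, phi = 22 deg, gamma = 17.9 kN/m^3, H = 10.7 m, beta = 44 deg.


Using Fs = c / (gamma*H*sin(beta)*cos(beta)) + tan(phi)/tan(beta)
Cohesion contribution = 35.8 / (17.9*10.7*sin(44)*cos(44))
Cohesion contribution = 0.37406
Friction contribution = tan(22)/tan(44) = 0.418381
Fs = 0.37406 + 0.418381
Fs = 0.792


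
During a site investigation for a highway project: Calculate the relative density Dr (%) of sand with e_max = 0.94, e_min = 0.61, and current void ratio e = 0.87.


Using Dr = (e_max - e) / (e_max - e_min) * 100
e_max - e = 0.94 - 0.87 = 0.07
e_max - e_min = 0.94 - 0.61 = 0.33
Dr = 0.07 / 0.33 * 100
Dr = 21.21 %


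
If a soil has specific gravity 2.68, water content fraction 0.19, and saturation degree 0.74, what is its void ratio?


Result: 0.6881

Derivation:
Using the relation e = Gs * w / S
e = 2.68 * 0.19 / 0.74
e = 0.6881


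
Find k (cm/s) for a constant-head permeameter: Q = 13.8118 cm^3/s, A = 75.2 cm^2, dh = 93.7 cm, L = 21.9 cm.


Compute hydraulic gradient:
i = dh / L = 93.7 / 21.9 = 4.27854
Then apply Darcy's law:
k = Q / (A * i)
k = 13.8118 / (75.2 * 4.27854)
k = 13.8118 / 321.746
k = 0.042928 cm/s


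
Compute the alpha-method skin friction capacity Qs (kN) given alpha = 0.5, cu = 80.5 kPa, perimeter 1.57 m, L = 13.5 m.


Using Qs = alpha * cu * perimeter * L
Qs = 0.5 * 80.5 * 1.57 * 13.5
Qs = 853.1 kN


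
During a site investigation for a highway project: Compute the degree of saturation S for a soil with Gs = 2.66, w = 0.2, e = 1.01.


Result: 0.5267

Derivation:
Using S = Gs * w / e
S = 2.66 * 0.2 / 1.01
S = 0.5267


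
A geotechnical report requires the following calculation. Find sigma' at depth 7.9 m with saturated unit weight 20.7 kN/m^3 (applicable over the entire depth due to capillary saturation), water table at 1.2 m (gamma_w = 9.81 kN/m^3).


Total stress = gamma_sat * depth
sigma = 20.7 * 7.9 = 163.53 kPa
Pore water pressure u = gamma_w * (depth - d_wt)
u = 9.81 * (7.9 - 1.2) = 65.727 kPa
Effective stress = sigma - u
sigma' = 163.53 - 65.727 = 97.8 kPa


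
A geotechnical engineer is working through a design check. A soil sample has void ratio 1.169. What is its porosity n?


Using the relation n = e / (1 + e)
n = 1.169 / (1 + 1.169)
n = 1.169 / 2.169
n = 0.539


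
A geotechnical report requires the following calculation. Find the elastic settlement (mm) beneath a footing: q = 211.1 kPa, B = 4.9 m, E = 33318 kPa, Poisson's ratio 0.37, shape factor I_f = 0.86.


Using Se = q * B * (1 - nu^2) * I_f / E
1 - nu^2 = 1 - 0.37^2 = 0.8631
Se = 211.1 * 4.9 * 0.8631 * 0.86 / 33318
Se = 0.023044 m
Convert to mm: Se = 0.023044 * 1000 = 23.044 mm


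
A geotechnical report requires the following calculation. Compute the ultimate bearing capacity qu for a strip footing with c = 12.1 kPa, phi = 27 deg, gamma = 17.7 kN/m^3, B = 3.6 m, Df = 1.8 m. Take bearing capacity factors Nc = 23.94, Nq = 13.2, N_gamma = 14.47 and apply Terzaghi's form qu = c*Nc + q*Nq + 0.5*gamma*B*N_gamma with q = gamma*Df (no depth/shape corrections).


Compute qu = c*Nc + gamma*Df*Nq + 0.5*gamma*B*N_gamma
Term 1: 12.1 * 23.94 = 289.674
Term 2: 17.7 * 1.8 * 13.2 = 420.552
Term 3: 0.5 * 17.7 * 3.6 * 14.47 = 461.0142
qu = 289.674 + 420.552 + 461.0142
qu = 1171.24 kPa


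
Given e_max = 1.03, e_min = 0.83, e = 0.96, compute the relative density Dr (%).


Using Dr = (e_max - e) / (e_max - e_min) * 100
e_max - e = 1.03 - 0.96 = 0.07
e_max - e_min = 1.03 - 0.83 = 0.2
Dr = 0.07 / 0.2 * 100
Dr = 35.0 %


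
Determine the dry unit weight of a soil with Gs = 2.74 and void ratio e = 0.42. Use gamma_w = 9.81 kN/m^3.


Using gamma_d = Gs * gamma_w / (1 + e)
gamma_d = 2.74 * 9.81 / (1 + 0.42)
gamma_d = 2.74 * 9.81 / 1.42
gamma_d = 18.929 kN/m^3


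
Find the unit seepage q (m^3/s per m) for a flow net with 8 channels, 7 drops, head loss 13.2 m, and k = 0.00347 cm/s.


Convert k to m/s for unit consistency with H:
k = 0.00347 cm/s = 0.00347 / 100 m/s = 3.47e-05 m/s
Using q = k * H * Nf / Nd
Nf / Nd = 8 / 7 = 1.1429
q = 3.47e-05 * 13.2 * 1.1429
q = 0.0005235 m^3/s per m


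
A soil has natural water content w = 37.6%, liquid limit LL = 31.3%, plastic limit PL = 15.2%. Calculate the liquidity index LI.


Result: 1.391

Derivation:
First compute the plasticity index:
PI = LL - PL = 31.3 - 15.2 = 16.1
Then compute the liquidity index:
LI = (w - PL) / PI
LI = (37.6 - 15.2) / 16.1
LI = 1.391


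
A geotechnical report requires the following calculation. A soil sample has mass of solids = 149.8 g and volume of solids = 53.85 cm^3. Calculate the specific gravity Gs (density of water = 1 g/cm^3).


Using Gs = m_s / (V_s * rho_w)
Since rho_w = 1 g/cm^3:
Gs = 149.8 / 53.85
Gs = 2.782


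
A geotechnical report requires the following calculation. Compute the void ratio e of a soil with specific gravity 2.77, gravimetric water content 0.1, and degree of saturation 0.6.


Using the relation e = Gs * w / S
e = 2.77 * 0.1 / 0.6
e = 0.4617


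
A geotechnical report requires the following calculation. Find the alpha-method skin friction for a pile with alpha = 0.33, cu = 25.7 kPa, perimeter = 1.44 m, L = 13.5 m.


Using Qs = alpha * cu * perimeter * L
Qs = 0.33 * 25.7 * 1.44 * 13.5
Qs = 164.87 kN


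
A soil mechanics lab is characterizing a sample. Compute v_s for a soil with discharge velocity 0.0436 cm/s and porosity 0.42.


Result: 0.10381 cm/s

Derivation:
Using v_s = v_d / n
v_s = 0.0436 / 0.42
v_s = 0.10381 cm/s


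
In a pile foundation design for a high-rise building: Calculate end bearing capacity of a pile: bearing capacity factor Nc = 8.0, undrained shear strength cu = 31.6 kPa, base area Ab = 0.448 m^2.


Using Qb = Nc * cu * Ab
Qb = 8.0 * 31.6 * 0.448
Qb = 113.25 kN


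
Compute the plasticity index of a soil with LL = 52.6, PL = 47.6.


Result: 5.0

Derivation:
Using PI = LL - PL
PI = 52.6 - 47.6
PI = 5.0


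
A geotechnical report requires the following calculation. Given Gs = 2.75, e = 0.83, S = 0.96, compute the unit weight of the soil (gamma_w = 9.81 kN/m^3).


Using gamma = gamma_w * (Gs + S*e) / (1 + e)
Numerator: Gs + S*e = 2.75 + 0.96*0.83 = 3.5468
Denominator: 1 + e = 1 + 0.83 = 1.83
gamma = 9.81 * 3.5468 / 1.83
gamma = 19.013 kN/m^3


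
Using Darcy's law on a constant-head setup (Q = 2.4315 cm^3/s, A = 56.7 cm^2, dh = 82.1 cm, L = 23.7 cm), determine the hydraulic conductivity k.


Result: 0.012379 cm/s

Derivation:
Compute hydraulic gradient:
i = dh / L = 82.1 / 23.7 = 3.46414
Then apply Darcy's law:
k = Q / (A * i)
k = 2.4315 / (56.7 * 3.46414)
k = 2.4315 / 196.416
k = 0.012379 cm/s


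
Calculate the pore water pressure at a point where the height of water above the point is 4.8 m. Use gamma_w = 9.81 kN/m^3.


Using u = gamma_w * h_w
u = 9.81 * 4.8
u = 47.09 kPa


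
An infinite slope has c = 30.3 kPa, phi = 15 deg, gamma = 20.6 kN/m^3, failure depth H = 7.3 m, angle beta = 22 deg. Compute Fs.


Using Fs = c / (gamma*H*sin(beta)*cos(beta)) + tan(phi)/tan(beta)
Cohesion contribution = 30.3 / (20.6*7.3*sin(22)*cos(22))
Cohesion contribution = 0.580111
Friction contribution = tan(15)/tan(22) = 0.663198
Fs = 0.580111 + 0.663198
Fs = 1.243


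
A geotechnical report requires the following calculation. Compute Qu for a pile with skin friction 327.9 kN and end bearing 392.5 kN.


Using Qu = Qf + Qb
Qu = 327.9 + 392.5
Qu = 720.4 kN


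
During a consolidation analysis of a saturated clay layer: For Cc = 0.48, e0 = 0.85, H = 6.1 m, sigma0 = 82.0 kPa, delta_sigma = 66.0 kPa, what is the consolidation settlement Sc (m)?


Result: 0.4059 m

Derivation:
Using Sc = Cc * H / (1 + e0) * log10((sigma0 + delta_sigma) / sigma0)
Stress ratio = (82.0 + 66.0) / 82.0 = 1.80488
log10(1.80488) = 0.256448
Cc * H / (1 + e0) = 0.48 * 6.1 / (1 + 0.85) = 1.5827
Sc = 1.5827 * 0.256448
Sc = 0.4059 m


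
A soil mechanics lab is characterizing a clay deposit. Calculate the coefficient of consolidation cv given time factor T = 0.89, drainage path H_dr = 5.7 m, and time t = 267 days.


Result: 0.1083 m^2/day

Derivation:
Using cv = T * H_dr^2 / t
H_dr^2 = 5.7^2 = 32.49
cv = 0.89 * 32.49 / 267
cv = 0.1083 m^2/day


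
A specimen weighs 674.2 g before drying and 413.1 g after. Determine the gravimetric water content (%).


Using w = (m_wet - m_dry) / m_dry * 100
m_wet - m_dry = 674.2 - 413.1 = 261.1 g
w = 261.1 / 413.1 * 100
w = 63.21 %


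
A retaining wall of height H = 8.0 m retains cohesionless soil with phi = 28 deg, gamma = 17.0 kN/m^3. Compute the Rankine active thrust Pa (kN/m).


Result: 196.4 kN/m

Derivation:
Compute active earth pressure coefficient:
Ka = tan^2(45 - phi/2) = tan^2(31.0) = 0.361033
Compute active force:
Pa = 0.5 * Ka * gamma * H^2
Pa = 0.5 * 0.361033 * 17.0 * 8.0^2
Pa = 196.4 kN/m


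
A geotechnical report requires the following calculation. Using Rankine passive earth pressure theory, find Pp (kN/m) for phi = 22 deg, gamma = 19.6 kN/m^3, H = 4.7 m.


Compute passive earth pressure coefficient:
Kp = tan^2(45 + phi/2) = tan^2(56.0) = 2.197987
Compute passive force:
Pp = 0.5 * Kp * gamma * H^2
Pp = 0.5 * 2.197987 * 19.6 * 4.7^2
Pp = 475.82 kN/m


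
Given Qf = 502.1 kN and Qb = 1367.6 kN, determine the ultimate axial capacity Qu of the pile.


Using Qu = Qf + Qb
Qu = 502.1 + 1367.6
Qu = 1869.7 kN


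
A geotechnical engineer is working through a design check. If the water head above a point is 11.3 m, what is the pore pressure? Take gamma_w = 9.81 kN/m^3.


Using u = gamma_w * h_w
u = 9.81 * 11.3
u = 110.85 kPa


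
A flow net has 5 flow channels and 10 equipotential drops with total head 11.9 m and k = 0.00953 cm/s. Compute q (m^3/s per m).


Convert k to m/s for unit consistency with H:
k = 0.00953 cm/s = 0.00953 / 100 m/s = 9.53e-05 m/s
Using q = k * H * Nf / Nd
Nf / Nd = 5 / 10 = 0.5
q = 9.53e-05 * 11.9 * 0.5
q = 0.000567 m^3/s per m


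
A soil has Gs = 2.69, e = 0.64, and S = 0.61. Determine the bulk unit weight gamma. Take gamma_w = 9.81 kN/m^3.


Using gamma = gamma_w * (Gs + S*e) / (1 + e)
Numerator: Gs + S*e = 2.69 + 0.61*0.64 = 3.0804
Denominator: 1 + e = 1 + 0.64 = 1.64
gamma = 9.81 * 3.0804 / 1.64
gamma = 18.426 kN/m^3


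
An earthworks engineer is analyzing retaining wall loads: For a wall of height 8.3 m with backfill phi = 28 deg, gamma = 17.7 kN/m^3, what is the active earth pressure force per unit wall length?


Compute active earth pressure coefficient:
Ka = tan^2(45 - phi/2) = tan^2(31.0) = 0.361033
Compute active force:
Pa = 0.5 * Ka * gamma * H^2
Pa = 0.5 * 0.361033 * 17.7 * 8.3^2
Pa = 220.11 kN/m


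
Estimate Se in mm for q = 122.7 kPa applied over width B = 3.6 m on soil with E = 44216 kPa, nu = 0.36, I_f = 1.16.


Using Se = q * B * (1 - nu^2) * I_f / E
1 - nu^2 = 1 - 0.36^2 = 0.8704
Se = 122.7 * 3.6 * 0.8704 * 1.16 / 44216
Se = 0.010087 m
Convert to mm: Se = 0.010087 * 1000 = 10.087 mm


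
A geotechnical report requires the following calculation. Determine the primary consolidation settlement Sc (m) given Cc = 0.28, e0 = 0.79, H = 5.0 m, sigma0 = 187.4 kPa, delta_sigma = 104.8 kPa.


Result: 0.1509 m

Derivation:
Using Sc = Cc * H / (1 + e0) * log10((sigma0 + delta_sigma) / sigma0)
Stress ratio = (187.4 + 104.8) / 187.4 = 1.55923
log10(1.55923) = 0.192911
Cc * H / (1 + e0) = 0.28 * 5.0 / (1 + 0.79) = 0.782123
Sc = 0.782123 * 0.192911
Sc = 0.1509 m


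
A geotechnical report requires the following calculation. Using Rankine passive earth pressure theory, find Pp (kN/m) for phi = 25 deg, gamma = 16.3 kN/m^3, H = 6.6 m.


Result: 874.72 kN/m

Derivation:
Compute passive earth pressure coefficient:
Kp = tan^2(45 + phi/2) = tan^2(57.5) = 2.463913
Compute passive force:
Pp = 0.5 * Kp * gamma * H^2
Pp = 0.5 * 2.463913 * 16.3 * 6.6^2
Pp = 874.72 kN/m


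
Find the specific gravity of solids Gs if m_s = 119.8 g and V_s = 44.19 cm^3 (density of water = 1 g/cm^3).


Using Gs = m_s / (V_s * rho_w)
Since rho_w = 1 g/cm^3:
Gs = 119.8 / 44.19
Gs = 2.711


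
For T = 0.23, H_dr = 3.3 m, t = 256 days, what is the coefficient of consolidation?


Using cv = T * H_dr^2 / t
H_dr^2 = 3.3^2 = 10.89
cv = 0.23 * 10.89 / 256
cv = 0.00978 m^2/day


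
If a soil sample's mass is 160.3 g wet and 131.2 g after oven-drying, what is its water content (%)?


Result: 22.18 %

Derivation:
Using w = (m_wet - m_dry) / m_dry * 100
m_wet - m_dry = 160.3 - 131.2 = 29.1 g
w = 29.1 / 131.2 * 100
w = 22.18 %


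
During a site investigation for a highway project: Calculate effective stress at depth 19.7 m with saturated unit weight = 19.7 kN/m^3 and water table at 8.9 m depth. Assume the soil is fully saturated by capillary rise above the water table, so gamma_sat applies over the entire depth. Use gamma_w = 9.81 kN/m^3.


Total stress = gamma_sat * depth
sigma = 19.7 * 19.7 = 388.09 kPa
Pore water pressure u = gamma_w * (depth - d_wt)
u = 9.81 * (19.7 - 8.9) = 105.948 kPa
Effective stress = sigma - u
sigma' = 388.09 - 105.948 = 282.14 kPa


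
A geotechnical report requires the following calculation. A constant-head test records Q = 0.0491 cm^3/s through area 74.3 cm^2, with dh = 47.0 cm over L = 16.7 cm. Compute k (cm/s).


Result: 0.000235 cm/s

Derivation:
Compute hydraulic gradient:
i = dh / L = 47.0 / 16.7 = 2.81437
Then apply Darcy's law:
k = Q / (A * i)
k = 0.0491 / (74.3 * 2.81437)
k = 0.0491 / 209.108
k = 0.000235 cm/s


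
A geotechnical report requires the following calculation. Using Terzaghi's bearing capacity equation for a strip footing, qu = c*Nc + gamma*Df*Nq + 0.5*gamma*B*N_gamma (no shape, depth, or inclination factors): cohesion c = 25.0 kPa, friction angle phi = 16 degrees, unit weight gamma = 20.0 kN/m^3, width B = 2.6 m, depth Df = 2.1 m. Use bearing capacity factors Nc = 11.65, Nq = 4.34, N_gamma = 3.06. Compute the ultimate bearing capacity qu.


Compute qu = c*Nc + gamma*Df*Nq + 0.5*gamma*B*N_gamma
Term 1: 25.0 * 11.65 = 291.25
Term 2: 20.0 * 2.1 * 4.34 = 182.28
Term 3: 0.5 * 20.0 * 2.6 * 3.06 = 79.56
qu = 291.25 + 182.28 + 79.56
qu = 553.09 kPa


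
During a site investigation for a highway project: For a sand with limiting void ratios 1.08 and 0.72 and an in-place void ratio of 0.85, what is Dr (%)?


Result: 63.89 %

Derivation:
Using Dr = (e_max - e) / (e_max - e_min) * 100
e_max - e = 1.08 - 0.85 = 0.23
e_max - e_min = 1.08 - 0.72 = 0.36
Dr = 0.23 / 0.36 * 100
Dr = 63.89 %


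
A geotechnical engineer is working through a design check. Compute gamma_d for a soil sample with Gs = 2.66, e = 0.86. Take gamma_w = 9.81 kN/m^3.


Using gamma_d = Gs * gamma_w / (1 + e)
gamma_d = 2.66 * 9.81 / (1 + 0.86)
gamma_d = 2.66 * 9.81 / 1.86
gamma_d = 14.029 kN/m^3


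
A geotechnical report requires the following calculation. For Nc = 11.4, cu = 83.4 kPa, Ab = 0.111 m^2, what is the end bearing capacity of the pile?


Using Qb = Nc * cu * Ab
Qb = 11.4 * 83.4 * 0.111
Qb = 105.53 kN


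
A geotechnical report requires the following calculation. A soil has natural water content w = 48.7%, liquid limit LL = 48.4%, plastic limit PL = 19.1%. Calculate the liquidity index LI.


First compute the plasticity index:
PI = LL - PL = 48.4 - 19.1 = 29.3
Then compute the liquidity index:
LI = (w - PL) / PI
LI = (48.7 - 19.1) / 29.3
LI = 1.01


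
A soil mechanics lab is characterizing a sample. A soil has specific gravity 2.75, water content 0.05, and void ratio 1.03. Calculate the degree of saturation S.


Using S = Gs * w / e
S = 2.75 * 0.05 / 1.03
S = 0.1335


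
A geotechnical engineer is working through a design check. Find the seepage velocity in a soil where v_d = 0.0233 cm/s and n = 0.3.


Using v_s = v_d / n
v_s = 0.0233 / 0.3
v_s = 0.07767 cm/s


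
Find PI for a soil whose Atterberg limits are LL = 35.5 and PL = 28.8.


Using PI = LL - PL
PI = 35.5 - 28.8
PI = 6.7


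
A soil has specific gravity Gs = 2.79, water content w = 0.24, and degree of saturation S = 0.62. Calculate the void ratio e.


Result: 1.08

Derivation:
Using the relation e = Gs * w / S
e = 2.79 * 0.24 / 0.62
e = 1.08


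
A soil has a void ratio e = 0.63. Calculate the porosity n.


Result: 0.3865

Derivation:
Using the relation n = e / (1 + e)
n = 0.63 / (1 + 0.63)
n = 0.63 / 1.63
n = 0.3865


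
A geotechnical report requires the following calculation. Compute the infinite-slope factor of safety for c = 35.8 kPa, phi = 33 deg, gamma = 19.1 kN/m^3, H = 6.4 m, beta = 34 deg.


Result: 1.595

Derivation:
Using Fs = c / (gamma*H*sin(beta)*cos(beta)) + tan(phi)/tan(beta)
Cohesion contribution = 35.8 / (19.1*6.4*sin(34)*cos(34))
Cohesion contribution = 0.631733
Friction contribution = tan(33)/tan(34) = 0.962786
Fs = 0.631733 + 0.962786
Fs = 1.595


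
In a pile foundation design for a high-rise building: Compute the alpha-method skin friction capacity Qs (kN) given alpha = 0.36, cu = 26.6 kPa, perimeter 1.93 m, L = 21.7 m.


Using Qs = alpha * cu * perimeter * L
Qs = 0.36 * 26.6 * 1.93 * 21.7
Qs = 401.05 kN


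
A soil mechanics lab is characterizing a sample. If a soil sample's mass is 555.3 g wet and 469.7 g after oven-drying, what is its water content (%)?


Using w = (m_wet - m_dry) / m_dry * 100
m_wet - m_dry = 555.3 - 469.7 = 85.6 g
w = 85.6 / 469.7 * 100
w = 18.22 %


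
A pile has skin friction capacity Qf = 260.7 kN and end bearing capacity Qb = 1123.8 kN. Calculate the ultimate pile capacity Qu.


Using Qu = Qf + Qb
Qu = 260.7 + 1123.8
Qu = 1384.5 kN


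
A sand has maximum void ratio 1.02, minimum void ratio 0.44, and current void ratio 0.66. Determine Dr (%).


Result: 62.07 %

Derivation:
Using Dr = (e_max - e) / (e_max - e_min) * 100
e_max - e = 1.02 - 0.66 = 0.36
e_max - e_min = 1.02 - 0.44 = 0.58
Dr = 0.36 / 0.58 * 100
Dr = 62.07 %


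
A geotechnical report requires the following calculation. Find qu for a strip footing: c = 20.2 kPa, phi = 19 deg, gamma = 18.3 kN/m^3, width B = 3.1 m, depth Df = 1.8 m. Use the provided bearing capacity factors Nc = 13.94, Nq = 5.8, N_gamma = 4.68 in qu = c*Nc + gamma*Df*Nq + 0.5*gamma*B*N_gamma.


Compute qu = c*Nc + gamma*Df*Nq + 0.5*gamma*B*N_gamma
Term 1: 20.2 * 13.94 = 281.588
Term 2: 18.3 * 1.8 * 5.8 = 191.052
Term 3: 0.5 * 18.3 * 3.1 * 4.68 = 132.7482
qu = 281.588 + 191.052 + 132.7482
qu = 605.39 kPa


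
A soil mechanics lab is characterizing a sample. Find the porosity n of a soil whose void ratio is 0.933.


Using the relation n = e / (1 + e)
n = 0.933 / (1 + 0.933)
n = 0.933 / 1.933
n = 0.4827


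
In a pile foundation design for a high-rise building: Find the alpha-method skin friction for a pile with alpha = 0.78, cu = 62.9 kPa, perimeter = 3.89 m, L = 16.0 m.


Using Qs = alpha * cu * perimeter * L
Qs = 0.78 * 62.9 * 3.89 * 16.0
Qs = 3053.62 kN


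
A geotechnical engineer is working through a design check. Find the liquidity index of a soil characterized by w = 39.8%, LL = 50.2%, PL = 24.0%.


Result: 0.603

Derivation:
First compute the plasticity index:
PI = LL - PL = 50.2 - 24.0 = 26.2
Then compute the liquidity index:
LI = (w - PL) / PI
LI = (39.8 - 24.0) / 26.2
LI = 0.603


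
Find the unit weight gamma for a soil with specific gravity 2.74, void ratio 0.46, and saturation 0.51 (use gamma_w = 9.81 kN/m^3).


Using gamma = gamma_w * (Gs + S*e) / (1 + e)
Numerator: Gs + S*e = 2.74 + 0.51*0.46 = 2.9746
Denominator: 1 + e = 1 + 0.46 = 1.46
gamma = 9.81 * 2.9746 / 1.46
gamma = 19.987 kN/m^3


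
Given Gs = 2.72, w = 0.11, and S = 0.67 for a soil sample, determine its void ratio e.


Using the relation e = Gs * w / S
e = 2.72 * 0.11 / 0.67
e = 0.4466


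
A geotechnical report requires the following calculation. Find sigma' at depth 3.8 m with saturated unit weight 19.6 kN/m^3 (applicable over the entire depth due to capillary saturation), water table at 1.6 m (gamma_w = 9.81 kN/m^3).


Total stress = gamma_sat * depth
sigma = 19.6 * 3.8 = 74.48 kPa
Pore water pressure u = gamma_w * (depth - d_wt)
u = 9.81 * (3.8 - 1.6) = 21.582 kPa
Effective stress = sigma - u
sigma' = 74.48 - 21.582 = 52.9 kPa


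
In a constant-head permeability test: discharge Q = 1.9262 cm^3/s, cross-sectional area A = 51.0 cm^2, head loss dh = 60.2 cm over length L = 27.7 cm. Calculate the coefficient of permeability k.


Compute hydraulic gradient:
i = dh / L = 60.2 / 27.7 = 2.17329
Then apply Darcy's law:
k = Q / (A * i)
k = 1.9262 / (51.0 * 2.17329)
k = 1.9262 / 110.838
k = 0.017379 cm/s


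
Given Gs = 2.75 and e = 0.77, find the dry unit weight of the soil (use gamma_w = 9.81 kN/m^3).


Result: 15.242 kN/m^3

Derivation:
Using gamma_d = Gs * gamma_w / (1 + e)
gamma_d = 2.75 * 9.81 / (1 + 0.77)
gamma_d = 2.75 * 9.81 / 1.77
gamma_d = 15.242 kN/m^3


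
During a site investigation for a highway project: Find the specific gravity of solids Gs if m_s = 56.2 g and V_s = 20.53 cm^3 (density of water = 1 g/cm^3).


Result: 2.737

Derivation:
Using Gs = m_s / (V_s * rho_w)
Since rho_w = 1 g/cm^3:
Gs = 56.2 / 20.53
Gs = 2.737


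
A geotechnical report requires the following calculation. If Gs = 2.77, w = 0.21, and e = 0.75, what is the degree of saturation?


Result: 0.7756

Derivation:
Using S = Gs * w / e
S = 2.77 * 0.21 / 0.75
S = 0.7756


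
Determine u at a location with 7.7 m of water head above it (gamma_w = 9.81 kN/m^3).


Result: 75.54 kPa

Derivation:
Using u = gamma_w * h_w
u = 9.81 * 7.7
u = 75.54 kPa


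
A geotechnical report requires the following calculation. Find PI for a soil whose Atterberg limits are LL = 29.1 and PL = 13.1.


Result: 16.0

Derivation:
Using PI = LL - PL
PI = 29.1 - 13.1
PI = 16.0


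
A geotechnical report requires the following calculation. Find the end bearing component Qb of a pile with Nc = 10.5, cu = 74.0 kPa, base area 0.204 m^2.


Using Qb = Nc * cu * Ab
Qb = 10.5 * 74.0 * 0.204
Qb = 158.51 kN


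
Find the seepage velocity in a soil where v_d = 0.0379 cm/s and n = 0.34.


Using v_s = v_d / n
v_s = 0.0379 / 0.34
v_s = 0.11147 cm/s


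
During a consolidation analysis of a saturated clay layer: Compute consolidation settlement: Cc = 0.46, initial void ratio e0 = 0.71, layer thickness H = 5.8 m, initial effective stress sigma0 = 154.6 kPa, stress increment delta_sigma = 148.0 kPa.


Result: 0.4551 m

Derivation:
Using Sc = Cc * H / (1 + e0) * log10((sigma0 + delta_sigma) / sigma0)
Stress ratio = (154.6 + 148.0) / 154.6 = 1.95731
log10(1.95731) = 0.291659
Cc * H / (1 + e0) = 0.46 * 5.8 / (1 + 0.71) = 1.56023
Sc = 1.56023 * 0.291659
Sc = 0.4551 m


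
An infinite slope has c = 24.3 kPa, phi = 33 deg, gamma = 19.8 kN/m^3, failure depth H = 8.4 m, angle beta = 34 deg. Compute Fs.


Result: 1.278

Derivation:
Using Fs = c / (gamma*H*sin(beta)*cos(beta)) + tan(phi)/tan(beta)
Cohesion contribution = 24.3 / (19.8*8.4*sin(34)*cos(34))
Cohesion contribution = 0.315156
Friction contribution = tan(33)/tan(34) = 0.962786
Fs = 0.315156 + 0.962786
Fs = 1.278


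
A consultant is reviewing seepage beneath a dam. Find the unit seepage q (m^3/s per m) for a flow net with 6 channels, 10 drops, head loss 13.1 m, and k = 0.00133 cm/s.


Convert k to m/s for unit consistency with H:
k = 0.00133 cm/s = 0.00133 / 100 m/s = 1.33e-05 m/s
Using q = k * H * Nf / Nd
Nf / Nd = 6 / 10 = 0.6
q = 1.33e-05 * 13.1 * 0.6
q = 0.0001045 m^3/s per m


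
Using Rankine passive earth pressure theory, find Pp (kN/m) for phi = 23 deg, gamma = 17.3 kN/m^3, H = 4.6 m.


Result: 417.8 kN/m

Derivation:
Compute passive earth pressure coefficient:
Kp = tan^2(45 + phi/2) = tan^2(56.5) = 2.282623
Compute passive force:
Pp = 0.5 * Kp * gamma * H^2
Pp = 0.5 * 2.282623 * 17.3 * 4.6^2
Pp = 417.8 kN/m


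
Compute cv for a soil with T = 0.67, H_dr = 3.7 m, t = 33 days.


Using cv = T * H_dr^2 / t
H_dr^2 = 3.7^2 = 13.69
cv = 0.67 * 13.69 / 33
cv = 0.27795 m^2/day


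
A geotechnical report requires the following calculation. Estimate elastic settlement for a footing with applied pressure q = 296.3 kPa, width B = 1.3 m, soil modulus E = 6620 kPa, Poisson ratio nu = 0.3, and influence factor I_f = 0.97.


Result: 51.361 mm

Derivation:
Using Se = q * B * (1 - nu^2) * I_f / E
1 - nu^2 = 1 - 0.3^2 = 0.91
Se = 296.3 * 1.3 * 0.91 * 0.97 / 6620
Se = 0.051361 m
Convert to mm: Se = 0.051361 * 1000 = 51.361 mm


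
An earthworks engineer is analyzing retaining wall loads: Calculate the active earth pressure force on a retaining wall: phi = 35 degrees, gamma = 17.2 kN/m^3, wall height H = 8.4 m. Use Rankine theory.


Result: 164.44 kN/m

Derivation:
Compute active earth pressure coefficient:
Ka = tan^2(45 - phi/2) = tan^2(27.5) = 0.27099
Compute active force:
Pa = 0.5 * Ka * gamma * H^2
Pa = 0.5 * 0.27099 * 17.2 * 8.4^2
Pa = 164.44 kN/m


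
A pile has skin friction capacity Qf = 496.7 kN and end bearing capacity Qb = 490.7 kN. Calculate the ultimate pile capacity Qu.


Using Qu = Qf + Qb
Qu = 496.7 + 490.7
Qu = 987.4 kN


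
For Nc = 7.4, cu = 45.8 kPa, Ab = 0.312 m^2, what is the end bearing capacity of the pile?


Using Qb = Nc * cu * Ab
Qb = 7.4 * 45.8 * 0.312
Qb = 105.74 kN


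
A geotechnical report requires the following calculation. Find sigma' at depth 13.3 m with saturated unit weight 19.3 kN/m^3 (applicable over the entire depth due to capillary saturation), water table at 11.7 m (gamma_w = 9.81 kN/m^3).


Total stress = gamma_sat * depth
sigma = 19.3 * 13.3 = 256.69 kPa
Pore water pressure u = gamma_w * (depth - d_wt)
u = 9.81 * (13.3 - 11.7) = 15.696 kPa
Effective stress = sigma - u
sigma' = 256.69 - 15.696 = 240.99 kPa


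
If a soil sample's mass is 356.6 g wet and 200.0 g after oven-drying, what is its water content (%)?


Using w = (m_wet - m_dry) / m_dry * 100
m_wet - m_dry = 356.6 - 200.0 = 156.6 g
w = 156.6 / 200.0 * 100
w = 78.3 %


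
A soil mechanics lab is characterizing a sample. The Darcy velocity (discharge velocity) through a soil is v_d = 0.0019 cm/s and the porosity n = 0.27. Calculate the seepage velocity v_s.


Using v_s = v_d / n
v_s = 0.0019 / 0.27
v_s = 0.00704 cm/s


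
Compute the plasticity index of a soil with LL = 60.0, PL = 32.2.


Using PI = LL - PL
PI = 60.0 - 32.2
PI = 27.8
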